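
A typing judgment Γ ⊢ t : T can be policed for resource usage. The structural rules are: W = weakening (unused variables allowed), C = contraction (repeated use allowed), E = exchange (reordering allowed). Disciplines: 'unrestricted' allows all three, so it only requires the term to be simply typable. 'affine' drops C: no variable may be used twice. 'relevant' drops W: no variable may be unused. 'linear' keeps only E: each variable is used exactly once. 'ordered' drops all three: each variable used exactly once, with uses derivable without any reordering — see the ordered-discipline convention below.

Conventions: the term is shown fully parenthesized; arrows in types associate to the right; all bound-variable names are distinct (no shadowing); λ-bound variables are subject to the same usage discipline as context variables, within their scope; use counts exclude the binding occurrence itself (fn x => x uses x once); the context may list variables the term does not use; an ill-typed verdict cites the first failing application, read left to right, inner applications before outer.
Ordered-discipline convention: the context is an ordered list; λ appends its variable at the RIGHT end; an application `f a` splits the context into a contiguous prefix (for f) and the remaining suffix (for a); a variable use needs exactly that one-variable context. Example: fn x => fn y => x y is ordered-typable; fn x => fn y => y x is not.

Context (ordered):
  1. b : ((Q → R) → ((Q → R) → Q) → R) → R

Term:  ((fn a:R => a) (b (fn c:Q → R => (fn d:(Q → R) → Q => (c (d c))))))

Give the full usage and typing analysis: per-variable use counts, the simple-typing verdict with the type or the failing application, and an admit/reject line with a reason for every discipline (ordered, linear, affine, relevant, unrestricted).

use counts: b ×1; a (bound) ×1; c (bound) ×2; d (bound) ×1
use order (left to right): a, b, c, d, c
typing: the term checks, with type R
ordered: ✗ — repeated use of c ×2
linear: ✗ — repeated use of c ×2
affine: ✗ — repeated use of c ×2
relevant: ✓ — none of b, a, c, d goes unused
unrestricted: ✓ — well-typed at R; no restrictions here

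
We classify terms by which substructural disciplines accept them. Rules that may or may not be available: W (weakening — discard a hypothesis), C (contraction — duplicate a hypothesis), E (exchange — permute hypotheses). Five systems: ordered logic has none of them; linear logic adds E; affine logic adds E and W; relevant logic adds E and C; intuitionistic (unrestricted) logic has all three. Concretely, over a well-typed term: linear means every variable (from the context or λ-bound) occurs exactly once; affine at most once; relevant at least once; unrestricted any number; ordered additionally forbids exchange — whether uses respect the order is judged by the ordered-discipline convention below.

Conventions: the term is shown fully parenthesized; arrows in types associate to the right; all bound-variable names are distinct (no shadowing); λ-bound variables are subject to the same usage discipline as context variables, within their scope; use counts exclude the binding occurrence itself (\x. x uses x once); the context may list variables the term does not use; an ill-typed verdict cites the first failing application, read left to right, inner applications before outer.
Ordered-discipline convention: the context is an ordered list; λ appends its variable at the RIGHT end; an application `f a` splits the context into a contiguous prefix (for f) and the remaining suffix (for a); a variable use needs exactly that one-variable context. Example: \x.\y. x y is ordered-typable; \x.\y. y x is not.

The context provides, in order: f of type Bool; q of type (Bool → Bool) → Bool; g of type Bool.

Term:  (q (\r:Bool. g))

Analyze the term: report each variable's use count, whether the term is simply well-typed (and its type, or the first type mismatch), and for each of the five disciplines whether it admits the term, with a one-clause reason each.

variable uses: f: 0, q: 1, g: 1, r (bound): 0
order of uses: q, g
typing: the term checks, with type Bool
ordered: ✗, f, r left unused
linear: ✗, f, r left unused
affine: ✓, f, q, g, r: no repeats, contraction unneeded
relevant: ✗, f, r left unused
unrestricted: ✓, well-typed at Bool; no restrictions here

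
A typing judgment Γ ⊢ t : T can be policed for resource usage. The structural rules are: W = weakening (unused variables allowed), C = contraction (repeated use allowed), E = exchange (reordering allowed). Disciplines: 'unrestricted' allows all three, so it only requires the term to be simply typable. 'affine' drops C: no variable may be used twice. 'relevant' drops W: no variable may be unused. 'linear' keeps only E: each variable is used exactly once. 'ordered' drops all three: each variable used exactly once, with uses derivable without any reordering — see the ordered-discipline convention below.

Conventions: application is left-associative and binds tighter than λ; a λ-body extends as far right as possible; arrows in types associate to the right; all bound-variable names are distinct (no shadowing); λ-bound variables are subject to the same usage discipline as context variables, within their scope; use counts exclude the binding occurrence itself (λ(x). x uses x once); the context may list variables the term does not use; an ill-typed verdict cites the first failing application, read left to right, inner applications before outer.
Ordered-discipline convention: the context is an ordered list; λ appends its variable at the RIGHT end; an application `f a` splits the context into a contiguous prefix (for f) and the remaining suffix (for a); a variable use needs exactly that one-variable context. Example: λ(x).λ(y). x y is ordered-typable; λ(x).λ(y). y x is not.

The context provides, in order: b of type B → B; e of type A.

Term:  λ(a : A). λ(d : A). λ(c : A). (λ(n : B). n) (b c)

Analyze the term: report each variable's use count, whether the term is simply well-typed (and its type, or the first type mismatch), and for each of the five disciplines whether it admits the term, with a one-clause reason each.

use counts: b: 1, e: 0, a [bound]: 0, d [bound]: 0, c [bound]: 1, n [bound]: 1
use order (left to right): n, b, c
typing: ill-typed: a function awaiting B gets A
ordered: ✗, a type mismatch blocks all five
linear: ✗, the type mismatch rejects it
affine: ✗, not simply typable
relevant: ✗, fails simple typing
unrestricted: ✗, a type mismatch blocks all five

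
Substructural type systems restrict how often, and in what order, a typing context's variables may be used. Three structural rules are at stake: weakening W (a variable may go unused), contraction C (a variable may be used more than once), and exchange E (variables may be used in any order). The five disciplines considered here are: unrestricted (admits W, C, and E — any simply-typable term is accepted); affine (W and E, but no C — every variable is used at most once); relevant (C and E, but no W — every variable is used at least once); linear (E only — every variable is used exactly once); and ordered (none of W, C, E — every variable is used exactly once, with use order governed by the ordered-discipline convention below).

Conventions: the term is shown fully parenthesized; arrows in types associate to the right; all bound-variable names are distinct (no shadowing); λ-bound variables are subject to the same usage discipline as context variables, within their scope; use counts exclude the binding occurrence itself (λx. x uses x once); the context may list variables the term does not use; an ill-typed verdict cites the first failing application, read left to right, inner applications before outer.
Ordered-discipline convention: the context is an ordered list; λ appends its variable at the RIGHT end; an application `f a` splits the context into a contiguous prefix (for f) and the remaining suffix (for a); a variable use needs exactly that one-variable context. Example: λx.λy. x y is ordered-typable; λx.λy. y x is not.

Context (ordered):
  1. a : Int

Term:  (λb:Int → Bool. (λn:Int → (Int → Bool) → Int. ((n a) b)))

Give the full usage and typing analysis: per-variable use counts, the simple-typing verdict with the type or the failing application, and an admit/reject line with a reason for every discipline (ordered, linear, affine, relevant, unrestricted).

variable uses: a ×1; b (λ-bound) ×1; n (λ-bound) ×1
use order (left to right): n, a, b
typing: well-typed — term : (Int → Bool) → (Int → (Int → Bool) → Int) → Int
ordered ✗ (no contiguous prefix/suffix split fits n, a, b)
linear ✓ (single use per variable (a, b, n))
affine ✓ (a, b, n: no repeats, contraction unneeded)
relevant ✓ (none of a, b, n goes unused)
unrestricted ✓ (type-checks ((Int → Bool) → (Int → (Int → Bool) → Int) → Int) and nothing is barred)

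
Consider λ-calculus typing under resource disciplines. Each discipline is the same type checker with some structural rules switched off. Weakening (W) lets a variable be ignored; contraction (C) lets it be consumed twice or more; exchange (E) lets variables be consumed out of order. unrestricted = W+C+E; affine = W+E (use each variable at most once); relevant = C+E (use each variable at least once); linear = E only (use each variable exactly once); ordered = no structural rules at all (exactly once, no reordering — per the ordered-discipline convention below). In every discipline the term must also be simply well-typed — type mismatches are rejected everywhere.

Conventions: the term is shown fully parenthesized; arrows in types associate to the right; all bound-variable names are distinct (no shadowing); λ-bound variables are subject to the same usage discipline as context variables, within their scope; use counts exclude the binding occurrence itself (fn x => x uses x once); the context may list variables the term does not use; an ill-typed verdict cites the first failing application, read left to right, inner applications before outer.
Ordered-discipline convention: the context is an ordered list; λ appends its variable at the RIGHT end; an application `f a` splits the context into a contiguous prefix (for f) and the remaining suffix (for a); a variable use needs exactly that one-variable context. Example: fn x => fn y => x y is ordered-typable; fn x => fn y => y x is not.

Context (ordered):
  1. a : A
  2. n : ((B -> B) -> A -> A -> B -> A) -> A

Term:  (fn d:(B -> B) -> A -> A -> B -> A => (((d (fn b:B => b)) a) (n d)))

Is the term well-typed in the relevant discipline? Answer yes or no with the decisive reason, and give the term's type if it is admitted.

yes — none of a, n, d, b goes unused; term : ((B -> B) -> A -> A -> B -> A) -> B -> A
counts: a ×1, n ×1, d (bound) ×2, b (bound) ×1
use order (left to right): d, b, a, n, d
typing: the term checks, with type ((B -> B) -> A -> A -> B -> A) -> B -> A
per-discipline verdicts: ordered ✗, linear ✗, affine ✗, relevant ✓, unrestricted ✓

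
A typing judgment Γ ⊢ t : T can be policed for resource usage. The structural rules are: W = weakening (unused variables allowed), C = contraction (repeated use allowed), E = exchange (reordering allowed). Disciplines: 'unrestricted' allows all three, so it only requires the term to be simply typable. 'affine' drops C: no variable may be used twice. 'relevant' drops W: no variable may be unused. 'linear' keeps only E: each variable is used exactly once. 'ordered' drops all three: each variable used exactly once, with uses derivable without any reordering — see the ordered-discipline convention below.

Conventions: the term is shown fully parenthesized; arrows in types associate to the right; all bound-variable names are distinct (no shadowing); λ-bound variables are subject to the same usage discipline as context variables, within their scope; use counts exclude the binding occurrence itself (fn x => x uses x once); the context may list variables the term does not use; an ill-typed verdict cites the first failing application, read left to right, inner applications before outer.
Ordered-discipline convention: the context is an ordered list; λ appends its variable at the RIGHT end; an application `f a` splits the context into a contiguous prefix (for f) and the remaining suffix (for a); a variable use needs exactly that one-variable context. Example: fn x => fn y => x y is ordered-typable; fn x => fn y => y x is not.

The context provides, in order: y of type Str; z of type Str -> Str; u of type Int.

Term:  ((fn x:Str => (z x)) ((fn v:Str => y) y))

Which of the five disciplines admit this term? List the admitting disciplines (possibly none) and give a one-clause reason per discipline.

admitting disciplines: unrestricted
use counts: y: 2; z: 1; u: 0; x [bound]: 1; v [bound]: 0
order of uses: z, x, y, y
typing: ✓ — Str
ordered: ✗, needs contraction — y ×2; needs weakening: u, v unused
linear: ✗, needs contraction — y ×2; needs weakening: u, v unused
affine: ✗, needs contraction — y ×2
relevant: ✗, needs weakening: u, v unused
unrestricted: ✓, well-typed at Str; no restrictions here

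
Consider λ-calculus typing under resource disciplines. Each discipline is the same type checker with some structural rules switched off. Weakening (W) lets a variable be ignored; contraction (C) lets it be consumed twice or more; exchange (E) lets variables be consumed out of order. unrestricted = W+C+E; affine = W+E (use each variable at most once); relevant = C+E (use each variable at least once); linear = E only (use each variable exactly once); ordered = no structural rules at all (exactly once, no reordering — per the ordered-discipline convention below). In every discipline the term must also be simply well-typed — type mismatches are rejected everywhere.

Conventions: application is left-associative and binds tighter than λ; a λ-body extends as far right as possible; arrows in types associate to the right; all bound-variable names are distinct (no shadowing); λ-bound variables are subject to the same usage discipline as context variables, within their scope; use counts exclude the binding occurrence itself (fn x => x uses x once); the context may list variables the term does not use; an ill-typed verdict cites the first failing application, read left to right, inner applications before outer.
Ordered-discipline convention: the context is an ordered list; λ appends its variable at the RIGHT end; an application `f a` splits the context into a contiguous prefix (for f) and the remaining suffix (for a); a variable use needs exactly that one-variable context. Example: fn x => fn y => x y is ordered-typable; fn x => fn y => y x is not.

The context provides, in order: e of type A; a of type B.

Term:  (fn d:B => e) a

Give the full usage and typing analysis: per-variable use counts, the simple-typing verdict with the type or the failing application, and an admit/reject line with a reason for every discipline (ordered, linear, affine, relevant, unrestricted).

counts: e: 1×, a: 1×, d (bound): 0×
order of uses: e, a
typing: the term checks, with type A
ordered: ✗, needs weakening: d unused
linear: ✗, needs weakening: d unused
affine: ✓, at most one use each (e, a, d)
relevant: ✗, needs weakening: d unused
unrestricted: ✓, type-checks (A) and nothing is barred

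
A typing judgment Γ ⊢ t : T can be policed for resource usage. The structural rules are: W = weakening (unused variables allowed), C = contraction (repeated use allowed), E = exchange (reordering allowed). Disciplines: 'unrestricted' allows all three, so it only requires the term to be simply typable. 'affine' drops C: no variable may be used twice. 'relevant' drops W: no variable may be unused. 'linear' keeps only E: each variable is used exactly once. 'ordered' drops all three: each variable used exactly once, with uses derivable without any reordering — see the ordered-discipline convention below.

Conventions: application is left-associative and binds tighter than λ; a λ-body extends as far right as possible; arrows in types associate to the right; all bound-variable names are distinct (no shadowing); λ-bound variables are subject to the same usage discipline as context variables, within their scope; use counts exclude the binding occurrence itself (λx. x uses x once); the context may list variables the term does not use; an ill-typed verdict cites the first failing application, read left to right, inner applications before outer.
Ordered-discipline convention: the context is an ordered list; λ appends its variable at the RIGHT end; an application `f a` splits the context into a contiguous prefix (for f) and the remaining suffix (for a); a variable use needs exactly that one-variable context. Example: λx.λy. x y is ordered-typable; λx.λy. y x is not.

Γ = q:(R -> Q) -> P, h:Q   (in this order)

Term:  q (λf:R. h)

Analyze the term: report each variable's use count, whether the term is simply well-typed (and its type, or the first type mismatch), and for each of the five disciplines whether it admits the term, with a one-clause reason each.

usage: q=1, h=1, f [bound]=0
uses in reading order: q, h
typing: ✓ — P
ordered ✗ (f left unused)
linear ✗ (f left unused)
affine ✓ (q, h, f: no repeats, contraction unneeded)
relevant ✗ (f left unused)
unrestricted ✓ (type-checks (P) and nothing is barred)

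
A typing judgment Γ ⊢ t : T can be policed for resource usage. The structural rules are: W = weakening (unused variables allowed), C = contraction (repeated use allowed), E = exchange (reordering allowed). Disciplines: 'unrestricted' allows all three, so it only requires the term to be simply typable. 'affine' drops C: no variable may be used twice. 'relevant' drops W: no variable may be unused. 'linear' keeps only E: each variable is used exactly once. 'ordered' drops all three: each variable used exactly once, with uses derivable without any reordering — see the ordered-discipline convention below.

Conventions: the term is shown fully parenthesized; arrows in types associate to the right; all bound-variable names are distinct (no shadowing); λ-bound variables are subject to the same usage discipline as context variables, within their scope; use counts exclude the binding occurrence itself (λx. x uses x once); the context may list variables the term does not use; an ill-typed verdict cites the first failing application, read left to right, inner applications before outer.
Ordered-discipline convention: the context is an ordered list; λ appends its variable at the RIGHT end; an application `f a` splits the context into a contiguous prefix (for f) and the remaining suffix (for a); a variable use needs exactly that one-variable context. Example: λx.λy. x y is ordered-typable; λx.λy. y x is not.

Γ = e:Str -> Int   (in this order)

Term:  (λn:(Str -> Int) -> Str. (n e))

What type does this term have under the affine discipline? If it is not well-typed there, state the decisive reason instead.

term : ((Str -> Int) -> Str) -> Str
usage: e: 1, n (λ-bound): 1
use order (left to right): n, e
typing: well-typed at ((Str -> Int) -> Str) -> Str
across the five disciplines: ordered ✗ | linear ✓ | affine ✓ | relevant ✓ | unrestricted ✓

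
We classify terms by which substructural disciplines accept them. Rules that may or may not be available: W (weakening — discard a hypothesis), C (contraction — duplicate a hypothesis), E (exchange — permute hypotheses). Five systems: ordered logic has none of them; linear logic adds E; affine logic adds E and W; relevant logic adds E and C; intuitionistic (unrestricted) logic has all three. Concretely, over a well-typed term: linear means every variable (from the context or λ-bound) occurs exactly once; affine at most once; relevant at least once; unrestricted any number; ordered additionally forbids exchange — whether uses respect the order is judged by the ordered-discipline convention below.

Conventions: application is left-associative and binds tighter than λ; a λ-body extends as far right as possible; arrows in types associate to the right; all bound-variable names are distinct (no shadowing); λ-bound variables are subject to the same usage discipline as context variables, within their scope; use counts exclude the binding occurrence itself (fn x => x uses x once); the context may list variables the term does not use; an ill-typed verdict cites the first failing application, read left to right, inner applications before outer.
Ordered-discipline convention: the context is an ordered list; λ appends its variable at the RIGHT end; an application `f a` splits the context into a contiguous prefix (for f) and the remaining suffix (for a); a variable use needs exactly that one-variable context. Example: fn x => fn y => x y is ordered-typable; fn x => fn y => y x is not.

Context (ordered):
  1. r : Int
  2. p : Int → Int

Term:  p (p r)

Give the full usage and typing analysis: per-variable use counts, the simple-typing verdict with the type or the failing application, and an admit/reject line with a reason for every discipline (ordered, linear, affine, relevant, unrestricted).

usage: r: 1×; p: 2×
left-to-right use order: p, p, r
typing: the term checks, with type Int
ordered ✗ (p ×2 used more than once (contraction))
linear ✗ (p ×2 used more than once (contraction))
affine ✗ (p ×2 used more than once (contraction))
relevant ✓ (none of r, p goes unused)
unrestricted ✓ (typability at Int is all that's needed)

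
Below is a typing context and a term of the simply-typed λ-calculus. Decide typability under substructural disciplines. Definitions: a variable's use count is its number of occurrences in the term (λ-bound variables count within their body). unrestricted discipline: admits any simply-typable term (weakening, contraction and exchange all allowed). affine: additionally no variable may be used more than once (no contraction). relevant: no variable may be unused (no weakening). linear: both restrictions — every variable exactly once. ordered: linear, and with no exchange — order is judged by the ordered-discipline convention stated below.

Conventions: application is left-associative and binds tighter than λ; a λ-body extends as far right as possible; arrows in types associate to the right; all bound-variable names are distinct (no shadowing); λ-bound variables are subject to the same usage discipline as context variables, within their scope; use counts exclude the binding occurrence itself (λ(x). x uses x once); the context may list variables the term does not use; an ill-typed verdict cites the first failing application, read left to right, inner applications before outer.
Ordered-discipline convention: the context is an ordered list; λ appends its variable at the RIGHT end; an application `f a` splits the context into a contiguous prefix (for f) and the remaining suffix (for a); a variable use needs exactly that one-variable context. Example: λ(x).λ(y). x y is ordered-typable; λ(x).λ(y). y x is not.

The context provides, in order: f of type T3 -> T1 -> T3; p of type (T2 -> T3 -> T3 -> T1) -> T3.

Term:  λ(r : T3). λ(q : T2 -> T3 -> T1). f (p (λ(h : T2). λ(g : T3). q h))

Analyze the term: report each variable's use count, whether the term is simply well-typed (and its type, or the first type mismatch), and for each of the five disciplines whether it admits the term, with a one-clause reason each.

counts: f ×1; p ×1; r [bound] ×0; q [bound] ×1; h [bound] ×1; g [bound] ×0
use order (left to right): f, p, q, h
typing: well-typed at T3 -> (T2 -> T3 -> T1) -> T1 -> T3
ordered: ✗ — r, g left unused
linear: ✗ — r, g left unused
affine: ✓ — at most one use each (f, p, r, q, h, g)
relevant: ✗ — r, g left unused
unrestricted: ✓ — well-typed at T3 -> (T2 -> T3 -> T1) -> T1 -> T3; no restrictions here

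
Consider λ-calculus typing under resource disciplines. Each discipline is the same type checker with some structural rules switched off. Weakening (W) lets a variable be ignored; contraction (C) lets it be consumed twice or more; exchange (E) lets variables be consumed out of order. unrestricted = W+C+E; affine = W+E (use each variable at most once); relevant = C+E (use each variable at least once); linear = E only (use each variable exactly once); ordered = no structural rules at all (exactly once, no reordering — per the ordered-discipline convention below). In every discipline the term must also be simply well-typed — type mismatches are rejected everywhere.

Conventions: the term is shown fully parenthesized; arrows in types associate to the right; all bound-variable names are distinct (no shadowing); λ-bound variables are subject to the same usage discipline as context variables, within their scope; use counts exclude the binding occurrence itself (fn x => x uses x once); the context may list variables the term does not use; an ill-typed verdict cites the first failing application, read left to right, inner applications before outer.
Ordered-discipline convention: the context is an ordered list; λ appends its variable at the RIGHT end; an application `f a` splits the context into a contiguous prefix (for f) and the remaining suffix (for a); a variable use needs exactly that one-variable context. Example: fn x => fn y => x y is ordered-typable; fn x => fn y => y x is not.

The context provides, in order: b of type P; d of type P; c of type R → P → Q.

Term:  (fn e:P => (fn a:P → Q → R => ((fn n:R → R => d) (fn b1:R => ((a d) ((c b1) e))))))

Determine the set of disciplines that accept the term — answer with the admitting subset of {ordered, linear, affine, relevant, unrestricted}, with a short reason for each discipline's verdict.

accepted by: unrestricted
usage: b ×0; d ×2; c ×1; e (bound) ×1; a (bound) ×1; n (bound) ×0; b1 (bound) ×1
uses in reading order: d, a, d, c, b1, e
typing: well-typed at P → (P → Q → R) → P
ordered ✗ (d ×2 used more than once (contraction); needs weakening: b, n unused)
linear ✗ (d ×2 used more than once (contraction); needs weakening: b, n unused)
affine ✗ (d ×2 used more than once (contraction))
relevant ✗ (needs weakening: b, n unused)
unrestricted ✓ (type-checks (P → (P → Q → R) → P) and nothing is barred)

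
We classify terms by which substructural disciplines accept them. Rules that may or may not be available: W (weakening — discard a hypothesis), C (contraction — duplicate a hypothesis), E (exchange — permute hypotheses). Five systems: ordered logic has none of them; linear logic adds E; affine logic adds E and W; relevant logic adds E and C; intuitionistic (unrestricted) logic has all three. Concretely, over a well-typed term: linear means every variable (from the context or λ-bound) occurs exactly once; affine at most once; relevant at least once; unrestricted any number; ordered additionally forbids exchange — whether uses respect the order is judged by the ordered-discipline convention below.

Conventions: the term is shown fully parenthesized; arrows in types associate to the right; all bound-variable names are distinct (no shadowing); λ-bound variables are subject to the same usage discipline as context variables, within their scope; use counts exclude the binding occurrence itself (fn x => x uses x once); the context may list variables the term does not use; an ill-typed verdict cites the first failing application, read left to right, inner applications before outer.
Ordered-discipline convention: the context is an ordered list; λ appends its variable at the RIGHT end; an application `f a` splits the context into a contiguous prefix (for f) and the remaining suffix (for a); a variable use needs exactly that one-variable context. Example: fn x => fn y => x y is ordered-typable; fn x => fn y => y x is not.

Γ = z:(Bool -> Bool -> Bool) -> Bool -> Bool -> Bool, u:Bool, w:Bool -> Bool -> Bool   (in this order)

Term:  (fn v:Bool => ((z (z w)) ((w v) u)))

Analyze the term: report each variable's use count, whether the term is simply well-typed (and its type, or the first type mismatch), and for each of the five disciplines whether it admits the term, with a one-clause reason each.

variable uses: z ×2, u ×1, w ×2, v (λ-bound) ×1
use order (left to right): z, z, w, w, v, u
typing: the term checks, with type Bool -> Bool -> Bool
ordered: ✗ — needs contraction — z ×2, w ×2
linear: ✗ — needs contraction — z ×2, w ×2
affine: ✗ — needs contraction — z ×2, w ×2
relevant: ✓ — z, u, w, v: all used, weakening unneeded
unrestricted: ✓ — well-typed at Bool -> Bool -> Bool; no restrictions here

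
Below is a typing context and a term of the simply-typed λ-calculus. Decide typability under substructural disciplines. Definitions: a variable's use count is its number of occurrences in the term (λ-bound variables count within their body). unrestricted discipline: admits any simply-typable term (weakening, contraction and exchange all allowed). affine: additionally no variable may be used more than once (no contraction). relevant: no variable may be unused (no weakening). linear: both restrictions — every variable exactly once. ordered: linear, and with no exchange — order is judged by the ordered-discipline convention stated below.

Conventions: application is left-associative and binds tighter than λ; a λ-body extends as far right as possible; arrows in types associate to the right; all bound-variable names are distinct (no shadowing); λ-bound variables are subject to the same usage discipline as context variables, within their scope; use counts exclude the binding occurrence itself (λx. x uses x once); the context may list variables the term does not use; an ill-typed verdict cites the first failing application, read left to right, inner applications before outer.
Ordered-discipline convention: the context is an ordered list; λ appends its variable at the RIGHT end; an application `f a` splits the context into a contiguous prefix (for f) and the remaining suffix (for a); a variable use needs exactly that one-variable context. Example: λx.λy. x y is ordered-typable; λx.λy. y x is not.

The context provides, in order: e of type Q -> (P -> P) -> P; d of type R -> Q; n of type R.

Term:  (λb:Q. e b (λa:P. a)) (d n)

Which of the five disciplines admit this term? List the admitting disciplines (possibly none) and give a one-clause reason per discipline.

accepted by: ordered, linear, affine, relevant, unrestricted
use counts: e: 1; d: 1; n: 1; b (bound): 1; a (bound): 1
use order (left to right): e, b, a, d, n
typing: the term checks, with type P
ordered: ✓, e, d, n, b, a once each; derivable with no W/C/E
linear: ✓, each of e, d, n, b, a used exactly once
affine: ✓, none of e, d, n, b, a used more than once
relevant: ✓, every one of e, d, n, b, a appears
unrestricted: ✓, well-typed at P; no restrictions here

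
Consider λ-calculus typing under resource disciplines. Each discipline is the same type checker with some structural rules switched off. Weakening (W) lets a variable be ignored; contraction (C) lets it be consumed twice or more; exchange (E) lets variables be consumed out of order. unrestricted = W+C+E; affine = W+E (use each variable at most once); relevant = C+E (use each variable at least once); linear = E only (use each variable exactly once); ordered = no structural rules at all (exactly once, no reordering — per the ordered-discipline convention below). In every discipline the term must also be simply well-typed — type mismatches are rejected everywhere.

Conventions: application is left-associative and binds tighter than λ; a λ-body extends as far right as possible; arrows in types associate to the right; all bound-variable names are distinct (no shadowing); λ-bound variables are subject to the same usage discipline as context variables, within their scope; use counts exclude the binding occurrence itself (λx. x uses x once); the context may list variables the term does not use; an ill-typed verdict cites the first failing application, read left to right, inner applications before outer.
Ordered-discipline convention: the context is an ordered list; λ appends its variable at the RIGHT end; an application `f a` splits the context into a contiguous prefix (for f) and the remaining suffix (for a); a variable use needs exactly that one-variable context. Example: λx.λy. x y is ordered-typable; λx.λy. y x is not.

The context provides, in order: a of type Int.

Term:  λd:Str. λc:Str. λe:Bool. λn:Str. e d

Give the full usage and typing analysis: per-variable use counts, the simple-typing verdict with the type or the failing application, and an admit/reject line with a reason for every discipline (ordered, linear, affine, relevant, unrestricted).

use counts: a=0, d (bound)=1, c (bound)=0, e (bound)=1, n (bound)=0
use order (left to right): e, d
typing: ill-typed: non-arrow in function slot: Bool
ordered: ✗, the type mismatch rejects it
linear: ✗, not simply typable
affine: ✗, fails simple typing
relevant: ✗, a type mismatch blocks all five
unrestricted: ✗, the type mismatch rejects it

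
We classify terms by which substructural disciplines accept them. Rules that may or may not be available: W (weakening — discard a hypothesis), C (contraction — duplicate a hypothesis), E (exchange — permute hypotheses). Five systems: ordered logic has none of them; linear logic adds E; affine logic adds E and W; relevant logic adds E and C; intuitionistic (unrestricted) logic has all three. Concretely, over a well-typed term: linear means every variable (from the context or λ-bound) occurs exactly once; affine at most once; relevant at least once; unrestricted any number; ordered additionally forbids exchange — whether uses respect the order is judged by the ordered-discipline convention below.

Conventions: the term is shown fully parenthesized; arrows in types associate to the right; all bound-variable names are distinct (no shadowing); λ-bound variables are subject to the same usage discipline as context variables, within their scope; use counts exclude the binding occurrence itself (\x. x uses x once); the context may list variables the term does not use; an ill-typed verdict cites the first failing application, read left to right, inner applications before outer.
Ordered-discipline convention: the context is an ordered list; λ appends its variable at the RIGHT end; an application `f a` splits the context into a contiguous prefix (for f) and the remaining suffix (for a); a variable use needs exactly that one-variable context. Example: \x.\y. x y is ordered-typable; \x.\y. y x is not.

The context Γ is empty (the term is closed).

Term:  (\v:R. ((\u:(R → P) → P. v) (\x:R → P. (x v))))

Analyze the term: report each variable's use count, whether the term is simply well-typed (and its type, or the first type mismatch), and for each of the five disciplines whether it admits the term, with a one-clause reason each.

counts: v (bound): 2; u (bound): 0; x (bound): 1
use order (left to right): v, x, v
typing: well-typed — term : R → R
ordered: ✗, uses contraction: v ×2; needs weakening: u unused
linear: ✗, uses contraction: v ×2; needs weakening: u unused
affine: ✗, uses contraction: v ×2
relevant: ✗, needs weakening: u unused
unrestricted: ✓, typability at R → R is all that's needed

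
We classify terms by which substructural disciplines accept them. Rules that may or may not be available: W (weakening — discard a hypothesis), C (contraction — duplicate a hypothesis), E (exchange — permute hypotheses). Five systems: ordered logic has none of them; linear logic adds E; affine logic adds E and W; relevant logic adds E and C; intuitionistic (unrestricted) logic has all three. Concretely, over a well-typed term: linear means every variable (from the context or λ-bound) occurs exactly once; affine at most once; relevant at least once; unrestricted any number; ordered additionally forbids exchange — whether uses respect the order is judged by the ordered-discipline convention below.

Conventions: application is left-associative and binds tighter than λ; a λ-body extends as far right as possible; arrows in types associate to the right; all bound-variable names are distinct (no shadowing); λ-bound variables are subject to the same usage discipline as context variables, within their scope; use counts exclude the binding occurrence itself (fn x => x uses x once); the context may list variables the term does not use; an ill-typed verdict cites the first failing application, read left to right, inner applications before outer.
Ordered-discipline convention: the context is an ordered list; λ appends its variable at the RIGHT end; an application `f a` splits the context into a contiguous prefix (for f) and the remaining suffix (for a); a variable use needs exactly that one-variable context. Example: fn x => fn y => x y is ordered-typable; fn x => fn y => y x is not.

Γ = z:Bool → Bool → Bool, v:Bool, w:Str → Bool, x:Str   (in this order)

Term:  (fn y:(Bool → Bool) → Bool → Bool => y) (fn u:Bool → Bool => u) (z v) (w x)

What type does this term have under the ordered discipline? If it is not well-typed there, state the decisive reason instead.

term : Bool
usage: z=1; v=1; w=1; x=1; y (bound)=1; u (bound)=1
order of uses: y, u, z, v, w, x
typing: well-typed — term : Bool
all disciplines: ordered ✓ · linear ✓ · affine ✓ · relevant ✓ · unrestricted ✓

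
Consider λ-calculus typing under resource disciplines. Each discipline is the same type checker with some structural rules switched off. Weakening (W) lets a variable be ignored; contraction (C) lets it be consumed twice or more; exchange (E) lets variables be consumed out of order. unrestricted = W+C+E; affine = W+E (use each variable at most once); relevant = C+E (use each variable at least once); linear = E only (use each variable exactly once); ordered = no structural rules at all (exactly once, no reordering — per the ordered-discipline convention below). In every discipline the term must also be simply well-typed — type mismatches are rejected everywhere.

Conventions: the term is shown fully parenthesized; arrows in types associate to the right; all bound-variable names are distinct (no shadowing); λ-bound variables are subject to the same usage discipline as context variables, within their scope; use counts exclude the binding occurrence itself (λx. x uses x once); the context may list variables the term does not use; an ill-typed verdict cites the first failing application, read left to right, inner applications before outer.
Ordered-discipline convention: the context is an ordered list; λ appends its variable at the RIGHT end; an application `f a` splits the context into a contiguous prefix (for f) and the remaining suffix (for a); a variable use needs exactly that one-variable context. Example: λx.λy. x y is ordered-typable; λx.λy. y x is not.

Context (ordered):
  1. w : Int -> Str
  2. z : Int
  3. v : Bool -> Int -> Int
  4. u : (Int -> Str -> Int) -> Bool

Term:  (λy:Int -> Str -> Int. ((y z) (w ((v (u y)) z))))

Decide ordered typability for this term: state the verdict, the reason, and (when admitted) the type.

no — uses contraction: z ×2, y ×2
counts: w: 1; z: 2; v: 1; u: 1; y (λ-bound): 2
use order (left to right): y, z, w, v, u, y, z
typing: well-typed — term : (Int -> Str -> Int) -> Int
all disciplines: ordered ✗; linear ✗; affine ✗; relevant ✓; unrestricted ✓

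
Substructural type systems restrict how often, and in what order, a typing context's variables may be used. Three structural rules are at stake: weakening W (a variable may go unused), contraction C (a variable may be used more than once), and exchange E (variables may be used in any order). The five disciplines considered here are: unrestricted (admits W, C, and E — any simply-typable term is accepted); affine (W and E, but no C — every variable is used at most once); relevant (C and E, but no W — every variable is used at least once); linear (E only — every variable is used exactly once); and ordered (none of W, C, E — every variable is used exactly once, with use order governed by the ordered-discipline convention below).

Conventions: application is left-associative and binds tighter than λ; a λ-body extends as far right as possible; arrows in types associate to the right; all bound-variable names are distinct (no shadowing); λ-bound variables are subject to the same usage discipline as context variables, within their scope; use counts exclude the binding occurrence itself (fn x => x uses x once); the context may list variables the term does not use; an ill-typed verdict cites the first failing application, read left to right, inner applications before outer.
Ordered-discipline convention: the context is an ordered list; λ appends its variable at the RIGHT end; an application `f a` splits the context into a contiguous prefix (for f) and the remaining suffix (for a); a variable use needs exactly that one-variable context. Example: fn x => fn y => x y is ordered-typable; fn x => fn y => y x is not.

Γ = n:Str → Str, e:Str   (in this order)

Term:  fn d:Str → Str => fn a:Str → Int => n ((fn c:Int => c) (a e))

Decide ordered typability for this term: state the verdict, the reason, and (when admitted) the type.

no — not simply typable
counts: n: 1×, e: 1×, d [bound]: 0×, a [bound]: 1×, c [bound]: 1×
left-to-right use order: n, c, a, e
typing: ill-typed: argument of type Int where Str is required
across the five disciplines: ordered ✗ · linear ✗ · affine ✗ · relevant ✗ · unrestricted ✗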